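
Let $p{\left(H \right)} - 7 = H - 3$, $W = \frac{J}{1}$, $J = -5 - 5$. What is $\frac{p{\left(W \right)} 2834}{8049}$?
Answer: $- \frac{5668}{2683} \approx -2.1126$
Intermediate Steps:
$J = -10$ ($J = -5 - 5 = -10$)
$W = -10$ ($W = - \frac{10}{1} = \left(-10\right) 1 = -10$)
$p{\left(H \right)} = 4 + H$ ($p{\left(H \right)} = 7 + \left(H - 3\right) = 7 + \left(-3 + H\right) = 4 + H$)
$\frac{p{\left(W \right)} 2834}{8049} = \frac{\left(4 - 10\right) 2834}{8049} = \left(-6\right) 2834 \cdot \frac{1}{8049} = \left(-17004\right) \frac{1}{8049} = - \frac{5668}{2683}$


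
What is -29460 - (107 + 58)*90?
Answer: -44310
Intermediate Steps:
-29460 - (107 + 58)*90 = -29460 - 165*90 = -29460 - 1*14850 = -29460 - 14850 = -44310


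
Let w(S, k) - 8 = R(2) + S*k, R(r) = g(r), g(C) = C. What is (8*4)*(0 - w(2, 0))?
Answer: -320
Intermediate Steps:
R(r) = r
w(S, k) = 10 + S*k (w(S, k) = 8 + (2 + S*k) = 10 + S*k)
(8*4)*(0 - w(2, 0)) = (8*4)*(0 - (10 + 2*0)) = 32*(0 - (10 + 0)) = 32*(0 - 1*10) = 32*(0 - 10) = 32*(-10) = -320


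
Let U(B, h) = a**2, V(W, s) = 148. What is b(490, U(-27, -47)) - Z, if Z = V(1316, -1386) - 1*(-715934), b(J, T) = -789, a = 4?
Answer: -716871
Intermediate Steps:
U(B, h) = 16 (U(B, h) = 4**2 = 16)
Z = 716082 (Z = 148 - 1*(-715934) = 148 + 715934 = 716082)
b(490, U(-27, -47)) - Z = -789 - 1*716082 = -789 - 716082 = -716871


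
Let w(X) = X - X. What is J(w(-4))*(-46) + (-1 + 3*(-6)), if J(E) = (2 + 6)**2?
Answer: -2963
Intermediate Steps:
w(X) = 0
J(E) = 64 (J(E) = 8**2 = 64)
J(w(-4))*(-46) + (-1 + 3*(-6)) = 64*(-46) + (-1 + 3*(-6)) = -2944 + (-1 - 18) = -2944 - 19 = -2963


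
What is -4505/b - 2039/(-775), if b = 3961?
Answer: 269712/180575 ≈ 1.4936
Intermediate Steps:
-4505/b - 2039/(-775) = -4505/3961 - 2039/(-775) = -4505*1/3961 - 2039*(-1/775) = -265/233 + 2039/775 = 269712/180575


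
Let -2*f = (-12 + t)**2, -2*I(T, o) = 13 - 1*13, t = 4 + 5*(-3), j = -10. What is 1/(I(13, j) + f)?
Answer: -2/529 ≈ -0.0037807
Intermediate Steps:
t = -11 (t = 4 - 15 = -11)
I(T, o) = 0 (I(T, o) = -(13 - 1*13)/2 = -(13 - 13)/2 = -1/2*0 = 0)
f = -529/2 (f = -(-12 - 11)**2/2 = -1/2*(-23)**2 = -1/2*529 = -529/2 ≈ -264.50)
1/(I(13, j) + f) = 1/(0 - 529/2) = 1/(-529/2) = -2/529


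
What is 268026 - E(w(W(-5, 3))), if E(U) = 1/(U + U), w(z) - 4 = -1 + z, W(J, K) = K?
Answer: 3216311/12 ≈ 2.6803e+5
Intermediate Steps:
w(z) = 3 + z (w(z) = 4 + (-1 + z) = 3 + z)
E(U) = 1/(2*U)
268026 - E(w(W(-5, 3))) = 268026 - 1/(2*(3 + 3)) = 268026 - 1/(2*6) = 268026 - 1*1/12 = 268026 - 1/12 = 3216311/12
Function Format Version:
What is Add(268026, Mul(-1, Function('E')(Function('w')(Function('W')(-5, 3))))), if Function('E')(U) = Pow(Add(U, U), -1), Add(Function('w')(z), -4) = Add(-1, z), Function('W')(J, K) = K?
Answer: Rational(3216311, 12) ≈ 2.6803e+5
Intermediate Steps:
Function('w')(z) = Add(3, z) (Function('w')(z) = Add(4, Add(-1, z)) = Add(3, z))
Function('E')(U) = Mul(Rational(1, 2), Pow(U, -1)) (Function('E')(U) = Pow(Mul(2, U), -1) = Mul(Rational(1, 2), Pow(U, -1)))
Add(268026, Mul(-1, Function('E')(Function('w')(Function('W')(-5, 3))))) = Add(268026, Mul(-1, Mul(Rational(1, 2), Pow(Add(3, 3), -1)))) = Add(268026, Mul(-1, Mul(Rational(1, 2), Pow(6, -1)))) = Add(268026, Mul(-1, Mul(Rational(1, 2), Rational(1, 6)))) = Add(268026, Mul(-1, Rational(1, 12))) = Add(268026, Rational(-1, 12)) = Rational(3216311, 12)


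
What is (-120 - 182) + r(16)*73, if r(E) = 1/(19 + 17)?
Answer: -10799/36 ≈ -299.97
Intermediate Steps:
r(E) = 1/36
(-120 - 182) + r(16)*73 = (-120 - 182) + (1/36)*73 = -302 + 73/36 = -10799/36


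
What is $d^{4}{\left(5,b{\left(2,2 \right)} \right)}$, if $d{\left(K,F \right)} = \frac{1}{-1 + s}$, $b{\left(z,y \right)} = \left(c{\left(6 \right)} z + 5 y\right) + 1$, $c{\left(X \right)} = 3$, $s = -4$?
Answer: $\frac{1}{625} \approx 0.0016$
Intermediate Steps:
$b{\left(z,y \right)} = 1 + 3 z + 5 y$ ($b{\left(z,y \right)} = \left(3 z + 5 y\right) + 1 = 1 + 3 z + 5 y$)
$d{\left(K,F \right)} = - \frac{1}{5}$ ($d{\left(K,F \right)} = \frac{1}{-1 - 4} = \frac{1}{-5} = - \frac{1}{5}$)
$d^{4}{\left(5,b{\left(2,2 \right)} \right)} = \left(- \frac{1}{5}\right)^{4} = \frac{1}{625}$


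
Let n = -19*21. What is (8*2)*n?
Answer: -6384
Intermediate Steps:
n = -399
(8*2)*n = (8*2)*(-399) = 16*(-399) = -6384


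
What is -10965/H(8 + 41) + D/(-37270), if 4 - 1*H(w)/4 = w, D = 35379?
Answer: 13409911/223620 ≈ 59.967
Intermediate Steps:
H(w) = 16 - 4*w
-10965/H(8 + 41) + D/(-37270) = -10965/(16 - 4*(8 + 41)) + 35379/(-37270) = -10965/(16 - 4*49) + 35379*(-1/37270) = -10965/(16 - 196) - 35379/37270 = -10965/(-180) - 35379/37270 = -10965*(-1/180) - 35379/37270 = 731/12 - 35379/37270 = 13409911/223620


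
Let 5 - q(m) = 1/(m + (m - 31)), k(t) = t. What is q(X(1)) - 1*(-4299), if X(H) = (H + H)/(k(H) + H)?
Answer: 124817/29 ≈ 4304.0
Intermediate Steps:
X(H) = 1 (X(H) = (H + H)/(H + H) = (2*H)/((2*H)) = (2*H)*(1/(2*H)) = 1)
q(m) = 5 - 1/(-31 + 2*m) (q(m) = 5 - 1/(m + (m - 31)) = 5 - 1/(m + (-31 + m)) = 5 - 1/(-31 + 2*m))
q(X(1)) - 1*(-4299) = 2*(-78 + 5*1)/(-31 + 2*1) - 1*(-4299) = 2*(-78 + 5)/(-31 + 2) + 4299 = 2*(-73)/(-29) + 4299 = 2*(-1/29)*(-73) + 4299 = 146/29 + 4299 = 124817/29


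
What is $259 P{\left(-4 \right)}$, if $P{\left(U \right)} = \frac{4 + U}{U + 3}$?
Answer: $0$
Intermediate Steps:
$P{\left(U \right)} = \frac{4 + U}{3 + U}$
$259 P{\left(-4 \right)} = 259 \frac{4 - 4}{3 - 4} = 259 \frac{1}{-1} \cdot 0 = 259 \left(\left(-1\right) 0\right) = 259 \cdot 0 = 0$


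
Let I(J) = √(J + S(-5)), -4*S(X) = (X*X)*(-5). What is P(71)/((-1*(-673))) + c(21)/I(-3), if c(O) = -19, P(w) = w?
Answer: 71/673 - 38*√113/113 ≈ -3.4692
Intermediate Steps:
S(X) = 5*X²/4 (S(X) = -X*X*(-5)/4 = -X²*(-5)/4 = -(-5)*X²/4 = 5*X²/4)
I(J) = √(125/4 + J) (I(J) = √(J + (5/4)*(-5)²) = √(J + (5/4)*25) = √(J + 125/4) = √(125/4 + J))
P(71)/((-1*(-673))) + c(21)/I(-3) = 71/((-1*(-673))) - 19*2/√(125 + 4*(-3)) = 71/673 - 19*2/√(125 - 12) = 71*(1/673) - 19*2*√113/113 = 71/673 - 38*√113/113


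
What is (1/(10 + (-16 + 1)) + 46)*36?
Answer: 8244/5 ≈ 1648.8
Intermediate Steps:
(1/(10 + (-16 + 1)) + 46)*36 = (1/(10 - 15) + 46)*36 = (1/(-5) + 46)*36 = (-⅕ + 46)*36 = (229/5)*36 = 8244/5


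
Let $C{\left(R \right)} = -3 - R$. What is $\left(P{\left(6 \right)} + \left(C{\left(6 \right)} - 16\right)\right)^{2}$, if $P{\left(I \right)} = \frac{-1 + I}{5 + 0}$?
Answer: $576$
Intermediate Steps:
$P{\left(I \right)} = - \frac{1}{5} + \frac{I}{5}$ ($P{\left(I \right)} = \frac{-1 + I}{5} = \left(-1 + I\right) \frac{1}{5} = - \frac{1}{5} + \frac{I}{5}$)
$\left(P{\left(6 \right)} + \left(C{\left(6 \right)} - 16\right)\right)^{2} = \left(\left(- \frac{1}{5} + \frac{1}{5} \cdot 6\right) - 25\right)^{2} = \left(\left(- \frac{1}{5} + \frac{6}{5}\right) - 25\right)^{2} = \left(1 - 25\right)^{2} = \left(-24\right)^{2} = 576$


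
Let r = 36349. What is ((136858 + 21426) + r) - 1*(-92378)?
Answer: 287011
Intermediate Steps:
((136858 + 21426) + r) - 1*(-92378) = ((136858 + 21426) + 36349) - 1*(-92378) = (158284 + 36349) + 92378 = 194633 + 92378 = 287011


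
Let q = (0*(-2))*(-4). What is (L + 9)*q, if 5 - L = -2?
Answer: 0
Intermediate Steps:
L = 7 (L = 5 - 1*(-2) = 5 + 2 = 7)
q = 0 (q = 0*(-4) = 0)
(L + 9)*q = (7 + 9)*0 = 16*0 = 0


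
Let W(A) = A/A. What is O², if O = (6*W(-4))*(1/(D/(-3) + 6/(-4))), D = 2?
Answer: 1296/169 ≈ 7.6686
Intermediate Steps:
W(A) = 1
O = -36/13 (O = (6*1)*(1/(2/(-3) + 6/(-4))) = 6*(1/(2*(-⅓) + 6*(-¼))) = 6*(1/(-⅔ - 3/2)) = 6*(1/(-13/6)) = 6*(1*(-6/13)) = 6*(-6/13) = -36/13 ≈ -2.7692)
O² = (-36/13)² = 1296/169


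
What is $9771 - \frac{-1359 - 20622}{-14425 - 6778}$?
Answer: $\frac{207152532}{21203} \approx 9770.0$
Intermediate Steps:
$9771 - \frac{-1359 - 20622}{-14425 - 6778} = 9771 - - \frac{21981}{-21203} = 9771 - \left(-21981\right) \left(- \frac{1}{21203}\right) = 9771 - \frac{21981}{21203} = \frac{207152532}{21203}$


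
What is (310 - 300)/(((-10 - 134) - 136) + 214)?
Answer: -5/33 ≈ -0.15152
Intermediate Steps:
(310 - 300)/(((-10 - 134) - 136) + 214) = 10/((-144 - 136) + 214) = 10/(-280 + 214) = 10/(-66) = 10*(-1/66) = -5/33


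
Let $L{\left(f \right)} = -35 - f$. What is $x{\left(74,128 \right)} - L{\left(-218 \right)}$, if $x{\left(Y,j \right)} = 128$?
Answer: $-55$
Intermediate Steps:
$x{\left(74,128 \right)} - L{\left(-218 \right)} = 128 - \left(-35 - -218\right) = 128 - \left(-35 + 218\right) = 128 - 183 = -55$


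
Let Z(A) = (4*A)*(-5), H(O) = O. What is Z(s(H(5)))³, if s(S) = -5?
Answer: 1000000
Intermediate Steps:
Z(A) = -20*A
Z(s(H(5)))³ = (-20*(-5))³ = 100³ = 1000000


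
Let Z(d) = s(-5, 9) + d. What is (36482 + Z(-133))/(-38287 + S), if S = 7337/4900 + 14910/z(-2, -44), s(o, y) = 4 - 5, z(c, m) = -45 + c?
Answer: -8370944400/8890210261 ≈ -0.94159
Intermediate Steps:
s(o, y) = -1
Z(d) = -1 + d
S = -72714161/230300 (S = 7337/4900 + 14910/(-45 - 2) = 7337*(1/4900) + 14910/(-47) = 7337/4900 + 14910*(-1/47) = 7337/4900 - 14910/47 = -72714161/230300 ≈ -315.74)
(36482 + Z(-133))/(-38287 + S) = (36482 + (-1 - 133))/(-38287 - 72714161/230300) = (36482 - 134)/(-8890210261/230300) = 36348*(-230300/8890210261) = -8370944400/8890210261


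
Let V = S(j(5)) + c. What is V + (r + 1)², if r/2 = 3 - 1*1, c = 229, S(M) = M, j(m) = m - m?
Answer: 254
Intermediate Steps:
j(m) = 0
r = 4 (r = 2*(3 - 1*1) = 2*(3 - 1) = 2*2 = 4)
V = 229 (V = 0 + 229 = 229)
V + (r + 1)² = 229 + (4 + 1)² = 229 + 5² = 229 + 25 = 254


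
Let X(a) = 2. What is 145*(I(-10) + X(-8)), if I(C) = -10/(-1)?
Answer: 1740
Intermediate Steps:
I(C) = 10 (I(C) = -10*(-1) = 10)
145*(I(-10) + X(-8)) = 145*(10 + 2) = 145*12 = 1740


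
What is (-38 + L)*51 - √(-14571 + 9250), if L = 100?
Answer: 3162 - I*√5321 ≈ 3162.0 - 72.945*I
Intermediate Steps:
(-38 + L)*51 - √(-14571 + 9250) = (-38 + 100)*51 - √(-14571 + 9250) = 62*51 - √(-5321) = 3162 - I*√5321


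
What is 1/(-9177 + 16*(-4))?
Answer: -1/9241 ≈ -0.00010821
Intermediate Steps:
1/(-9177 + 16*(-4)) = 1/(-9177 - 64) = 1/(-9241) = -1/9241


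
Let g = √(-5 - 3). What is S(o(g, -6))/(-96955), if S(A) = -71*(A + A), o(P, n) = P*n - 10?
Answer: -284/19391 - 1704*I*√2/96955 ≈ -0.014646 - 0.024855*I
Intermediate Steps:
g = 2*I*√2 (g = √(-8) = 2*I*√2 ≈ 2.8284*I)
o(P, n) = -10 + P*n
S(A) = -142*A
S(o(g, -6))/(-96955) = -142*(-10 + (2*I*√2)*(-6))/(-96955) = -142*(-10 - 12*I*√2)*(-1/96955) = (1420 + 1704*I*√2)*(-1/96955) = -284/19391 - 1704*I*√2/96955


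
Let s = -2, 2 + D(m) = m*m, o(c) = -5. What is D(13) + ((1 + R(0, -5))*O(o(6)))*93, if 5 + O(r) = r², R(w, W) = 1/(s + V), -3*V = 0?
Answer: 1097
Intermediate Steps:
V = 0 (V = -⅓*0 = 0)
D(m) = -2 + m² (D(m) = -2 + m*m = -2 + m²)
R(w, W) = -½ (R(w, W) = 1/(-2 + 0) = 1/(-2) = -½)
O(r) = -5 + r²
D(13) + ((1 + R(0, -5))*O(o(6)))*93 = (-2 + 13²) + ((1 - ½)*(-5 + (-5)²))*93 = (-2 + 169) + ((-5 + 25)/2)*93 = 167 + ((½)*20)*93 = 167 + 10*93 = 167 + 930 = 1097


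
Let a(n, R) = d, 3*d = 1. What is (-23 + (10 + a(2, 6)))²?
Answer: 1444/9 ≈ 160.44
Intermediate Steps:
d = ⅓ (d = (⅓)*1 = ⅓ ≈ 0.33333)
a(n, R) = ⅓
(-23 + (10 + a(2, 6)))² = (-23 + (10 + ⅓))² = (-23 + 31/3)² = (-38/3)² = 1444/9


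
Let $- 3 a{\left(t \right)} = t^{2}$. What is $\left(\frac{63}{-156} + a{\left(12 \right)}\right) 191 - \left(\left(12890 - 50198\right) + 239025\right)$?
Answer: $- \frac{10970031}{52} \approx -2.1096 \cdot 10^{5}$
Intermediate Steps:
$a{\left(t \right)} = - \frac{t^{2}}{3}$
$\left(\frac{63}{-156} + a{\left(12 \right)}\right) 191 - \left(\left(12890 - 50198\right) + 239025\right) = \left(\frac{63}{-156} - \frac{12^{2}}{3}\right) 191 - \left(\left(12890 - 50198\right) + 239025\right) = \left(63 \left(- \frac{1}{156}\right) - 48\right) 191 - \left(\left(12890 - 50198\right) + 239025\right) = \left(- \frac{21}{52} - 48\right) 191 - \left(-37308 + 239025\right) = \left(- \frac{2517}{52}\right) 191 - 201717 = - \frac{480747}{52} - 201717 = - \frac{10970031}{52}$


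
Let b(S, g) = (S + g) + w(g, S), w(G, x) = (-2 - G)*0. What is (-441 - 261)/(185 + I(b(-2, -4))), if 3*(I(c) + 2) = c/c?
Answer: -1053/275 ≈ -3.8291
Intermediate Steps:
w(G, x) = 0
b(S, g) = S + g (b(S, g) = (S + g) + 0 = S + g)
I(c) = -5/3 (I(c) = -2 + (c/c)/3 = -2 + (1/3)*1 = -2 + 1/3 = -5/3)
(-441 - 261)/(185 + I(b(-2, -4))) = (-441 - 261)/(185 - 5/3) = -702/550/3 = -702*3/550 = -1053/275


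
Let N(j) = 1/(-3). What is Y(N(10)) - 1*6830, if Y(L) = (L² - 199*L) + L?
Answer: -60875/9 ≈ -6763.9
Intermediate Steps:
N(j) = -⅓
Y(L) = L² - 198*L
Y(N(10)) - 1*6830 = -(-198 - ⅓)/3 - 1*6830 = -⅓*(-595/3) - 6830 = 595/9 - 6830 = -60875/9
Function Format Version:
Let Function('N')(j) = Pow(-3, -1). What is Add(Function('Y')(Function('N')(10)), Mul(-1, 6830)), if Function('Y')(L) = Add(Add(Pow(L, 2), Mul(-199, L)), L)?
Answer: Rational(-60875, 9) ≈ -6763.9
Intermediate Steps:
Function('N')(j) = Rational(-1, 3)
Function('Y')(L) = Add(Pow(L, 2), Mul(-198, L))
Add(Function('Y')(Function('N')(10)), Mul(-1, 6830)) = Add(Mul(Rational(-1, 3), Add(-198, Rational(-1, 3))), Mul(-1, 6830)) = Add(Mul(Rational(-1, 3), Rational(-595, 3)), -6830) = Add(Rational(595, 9), -6830) = Rational(-60875, 9)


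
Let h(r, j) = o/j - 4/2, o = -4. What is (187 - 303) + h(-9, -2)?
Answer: -116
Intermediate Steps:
h(r, j) = -2 - 4/j (h(r, j) = -4/j - 4/2 = -4/j - 4*½ = -4/j - 2 = -2 - 4/j)
(187 - 303) + h(-9, -2) = (187 - 303) + (-2 - 4/(-2)) = -116 + (-2 - 4*(-½)) = -116 + (-2 + 2) = -116 + 0 = -116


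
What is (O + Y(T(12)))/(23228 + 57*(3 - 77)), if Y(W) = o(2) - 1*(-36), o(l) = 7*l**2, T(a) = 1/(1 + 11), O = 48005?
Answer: 48069/19010 ≈ 2.5286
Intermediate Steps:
T(a) = 1/12
Y(W) = 64 (Y(W) = 7*2**2 - 1*(-36) = 7*4 + 36 = 28 + 36 = 64)
(O + Y(T(12)))/(23228 + 57*(3 - 77)) = (48005 + 64)/(23228 + 57*(3 - 77)) = 48069/(23228 + 57*(-74)) = 48069/(23228 - 4218) = 48069/19010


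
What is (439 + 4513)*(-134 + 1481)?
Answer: 6670344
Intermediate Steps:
(439 + 4513)*(-134 + 1481) = 4952*1347 = 6670344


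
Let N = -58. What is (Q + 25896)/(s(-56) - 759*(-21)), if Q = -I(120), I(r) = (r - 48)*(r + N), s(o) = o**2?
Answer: 21432/19075 ≈ 1.1236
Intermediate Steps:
I(r) = (-58 + r)*(-48 + r) (I(r) = (r - 48)*(r - 58) = (-48 + r)*(-58 + r) = (-58 + r)*(-48 + r))
Q = -4464 (Q = -(2784 + 120**2 - 106*120) = -(2784 + 14400 - 12720) = -1*4464 = -4464)
(Q + 25896)/(s(-56) - 759*(-21)) = (-4464 + 25896)/((-56)**2 - 759*(-21)) = 21432/(3136 + 15939) = 21432/19075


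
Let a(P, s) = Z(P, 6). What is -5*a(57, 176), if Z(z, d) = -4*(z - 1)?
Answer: 1120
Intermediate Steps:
Z(z, d) = 4 - 4*z (Z(z, d) = -4*(-1 + z) = 4 - 4*z)
a(P, s) = 4 - 4*P
-5*a(57, 176) = -5*(4 - 4*57) = -5*(4 - 228) = -5*(-224) = 1120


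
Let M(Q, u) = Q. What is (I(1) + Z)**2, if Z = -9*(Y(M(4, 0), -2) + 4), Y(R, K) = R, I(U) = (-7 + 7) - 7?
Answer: 6241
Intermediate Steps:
I(U) = -7 (I(U) = 0 - 7 = -7)
Z = -72 (Z = -9*(4 + 4) = -9*8 = -72)
(I(1) + Z)**2 = (-7 - 72)**2 = (-79)**2 = 6241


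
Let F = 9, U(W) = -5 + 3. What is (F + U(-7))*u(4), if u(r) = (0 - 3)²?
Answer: 63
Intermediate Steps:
u(r) = 9 (u(r) = (-3)² = 9)
U(W) = -2
(F + U(-7))*u(4) = (9 - 2)*9 = 7*9 = 63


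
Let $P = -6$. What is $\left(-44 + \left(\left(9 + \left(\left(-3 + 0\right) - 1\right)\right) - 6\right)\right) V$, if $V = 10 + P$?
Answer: $-180$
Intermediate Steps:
$V = 4$ ($V = 10 - 6 = 4$)
$\left(-44 + \left(\left(9 + \left(\left(-3 + 0\right) - 1\right)\right) - 6\right)\right) V = \left(-44 + \left(\left(9 + \left(\left(-3 + 0\right) - 1\right)\right) - 6\right)\right) 4 = \left(-44 + \left(\left(9 - 4\right) - 6\right)\right) 4 = \left(-44 + \left(5 - 6\right)\right) 4 = \left(-44 - 1\right) 4 = \left(-45\right) 4 = -180$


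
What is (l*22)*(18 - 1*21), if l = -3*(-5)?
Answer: -990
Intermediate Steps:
l = 15
(l*22)*(18 - 1*21) = (15*22)*(18 - 1*21) = 330*(18 - 21) = 330*(-3) = -990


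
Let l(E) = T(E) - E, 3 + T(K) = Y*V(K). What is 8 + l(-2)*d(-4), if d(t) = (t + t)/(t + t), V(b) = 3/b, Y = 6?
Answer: -2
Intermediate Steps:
T(K) = -3 + 18/K (T(K) = -3 + 6*(3/K) = -3 + 18/K)
l(E) = -3 - E + 18/E (l(E) = (-3 + 18/E) - E = -3 - E + 18/E)
d(t) = 1 (d(t) = (2*t)/((2*t)) = (2*t)*(1/(2*t)) = 1)
8 + l(-2)*d(-4) = 8 + (-3 - 1*(-2) + 18/(-2))*1 = 8 + (-3 + 2 + 18*(-½))*1 = 8 + (-3 + 2 - 9)*1 = 8 - 10*1 = 8 - 10 = -2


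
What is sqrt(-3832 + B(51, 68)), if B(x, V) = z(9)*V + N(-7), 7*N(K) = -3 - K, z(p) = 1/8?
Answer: I*sqrt(749294)/14 ≈ 61.83*I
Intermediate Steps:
z(p) = 1/8
N(K) = -3/7 - K/7 (N(K) = (-3 - K)/7 = -3/7 - K/7)
B(x, V) = 4/7 + V/8 (B(x, V) = V/8 + (-3/7 - 1/7*(-7)) = V/8 + (-3/7 + 1) = V/8 + 4/7 = 4/7 + V/8)
sqrt(-3832 + B(51, 68)) = sqrt(-3832 + (4/7 + (1/8)*68)) = sqrt(-3832 + (4/7 + 17/2)) = sqrt(-3832 + 127/14) = sqrt(-53521/14) = I*sqrt(749294)/14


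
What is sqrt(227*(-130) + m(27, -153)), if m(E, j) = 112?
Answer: I*sqrt(29398) ≈ 171.46*I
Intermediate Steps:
sqrt(227*(-130) + m(27, -153)) = sqrt(227*(-130) + 112) = sqrt(-29510 + 112) = sqrt(-29398) = I*sqrt(29398)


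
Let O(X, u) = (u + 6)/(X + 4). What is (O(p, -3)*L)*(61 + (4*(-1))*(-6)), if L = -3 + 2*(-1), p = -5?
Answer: 1275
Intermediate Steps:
L = -5 (L = -3 - 2 = -5)
O(X, u) = (6 + u)/(4 + X)
(O(p, -3)*L)*(61 + (4*(-1))*(-6)) = (((6 - 3)/(4 - 5))*(-5))*(61 + (4*(-1))*(-6)) = ((3/(-1))*(-5))*(61 - 4*(-6)) = (-1*3*(-5))*(61 + 24) = -3*(-5)*85 = 15*85 = 1275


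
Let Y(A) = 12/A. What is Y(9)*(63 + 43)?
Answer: 424/3 ≈ 141.33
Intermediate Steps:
Y(9)*(63 + 43) = (12/9)*(63 + 43) = (12*(1/9))*106 = (4/3)*106 = 424/3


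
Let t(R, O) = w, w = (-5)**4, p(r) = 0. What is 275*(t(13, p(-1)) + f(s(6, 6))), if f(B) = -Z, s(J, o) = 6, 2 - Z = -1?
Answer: 171050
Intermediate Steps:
Z = 3 (Z = 2 - 1*(-1) = 2 + 1 = 3)
f(B) = -3 (f(B) = -1*3 = -3)
w = 625
t(R, O) = 625
275*(t(13, p(-1)) + f(s(6, 6))) = 275*(625 - 3) = 275*622 = 171050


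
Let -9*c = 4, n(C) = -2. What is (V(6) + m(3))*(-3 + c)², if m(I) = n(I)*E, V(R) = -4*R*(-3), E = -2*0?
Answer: 7688/9 ≈ 854.22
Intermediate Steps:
c = -4/9 (c = -⅑*4 = -4/9 ≈ -0.44444)
E = 0
V(R) = 12*R
m(I) = 0 (m(I) = -2*0 = 0)
(V(6) + m(3))*(-3 + c)² = (12*6 + 0)*(-3 - 4/9)² = (72 + 0)*(-31/9)² = 72*(961/81) = 7688/9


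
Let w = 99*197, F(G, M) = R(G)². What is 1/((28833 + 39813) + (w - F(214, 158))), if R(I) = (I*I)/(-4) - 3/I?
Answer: -45796/5998899236317 ≈ -7.6341e-9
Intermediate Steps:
R(I) = -3/I - I²/4 (R(I) = I²*(-¼) - 3/I = -I²/4 - 3/I = -3/I - I²/4)
F(G, M) = (-12 - G³)²/(16*G²) (F(G, M) = ((-12 - G³)/(4*G))² = (-12 - G³)²/(16*G²))
w = 19503
1/((28833 + 39813) + (w - F(214, 158))) = 1/((28833 + 39813) + (19503 - (12 + 214³)²/(16*214²))) = 1/(68646 + (19503 - (12 + 9800344)²/(16*45796))) = 1/(68646 + (19503 - 9800356²/(16*45796))) = 1/(68646 + (19503 - 96046977726736/(16*45796))) = 1/(68646 + (19503 - 1*6002936107921/45796)) = 1/(68646 + (19503 - 6002936107921/45796)) = 1/(68646 - 6002042948533/45796) = 1/(-5998899236317/45796) = -45796/5998899236317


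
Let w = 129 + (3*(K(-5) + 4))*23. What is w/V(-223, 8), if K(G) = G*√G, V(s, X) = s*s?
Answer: 405/49729 - 345*I*√5/49729 ≈ 0.0081441 - 0.015513*I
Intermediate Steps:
V(s, X) = s²
K(G) = G^(3/2)
w = 405 - 345*I*√5 (w = 129 + (3*((-5)^(3/2) + 4))*23 = 129 + (3*(-5*I*√5 + 4))*23 = 129 + (3*(4 - 5*I*√5))*23 = 129 + (12 - 15*I*√5)*23 = 129 + (276 - 345*I*√5) = 405 - 345*I*√5 ≈ 405.0 - 771.44*I)
w/V(-223, 8) = (405 - 345*I*√5)/((-223)²) = (405 - 345*I*√5)/49729 = (405 - 345*I*√5)*(1/49729) = 405/49729 - 345*I*√5/49729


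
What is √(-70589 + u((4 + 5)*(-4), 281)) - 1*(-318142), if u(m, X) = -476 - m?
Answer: 318142 + I*√71029 ≈ 3.1814e+5 + 266.51*I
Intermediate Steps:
√(-70589 + u((4 + 5)*(-4), 281)) - 1*(-318142) = √(-70589 + (-476 - (4 + 5)*(-4))) - 1*(-318142) = √(-70589 + (-476 - 9*(-4))) + 318142 = √(-70589 + (-476 - 1*(-36))) + 318142 = √(-70589 + (-476 + 36)) + 318142 = √(-70589 - 440) + 318142 = √(-71029) + 318142 = I*√71029 + 318142 = 318142 + I*√71029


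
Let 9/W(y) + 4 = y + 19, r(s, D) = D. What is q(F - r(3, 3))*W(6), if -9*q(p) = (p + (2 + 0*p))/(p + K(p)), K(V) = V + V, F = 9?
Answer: -4/189 ≈ -0.021164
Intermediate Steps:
W(y) = 9/(15 + y) (W(y) = 9/(-4 + (y + 19)) = 9/(-4 + (19 + y)) = 9/(15 + y))
K(V) = 2*V
q(p) = -(2 + p)/(27*p) (q(p) = -(p + (2 + 0*p))/(9*(p + 2*p)) = -(p + (2 + 0))/(9*(3*p)) = -(p + 2)*1/(3*p)/9 = -(2 + p)*1/(3*p)/9 = -(2 + p)/(27*p))
q(F - r(3, 3))*W(6) = ((-2 - (9 - 1*3))/(27*(9 - 1*3)))*(9/(15 + 6)) = ((-2 - (9 - 3))/(27*(9 - 3)))*(9/21) = ((1/27)*(-2 - 1*6)/6)*(9*(1/21)) = ((1/27)*(⅙)*(-2 - 6))*(3/7) = ((1/27)*(⅙)*(-8))*(3/7) = -4/81*3/7 = -4/189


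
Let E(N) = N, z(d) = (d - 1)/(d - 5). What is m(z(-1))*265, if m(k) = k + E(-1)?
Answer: -530/3 ≈ -176.67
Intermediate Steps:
z(d) = (-1 + d)/(-5 + d)
m(k) = -1 + k (m(k) = k - 1 = -1 + k)
m(z(-1))*265 = (-1 + (-1 - 1)/(-5 - 1))*265 = (-1 - 2/(-6))*265 = (-1 - ⅙*(-2))*265 = (-1 + ⅓)*265 = -⅔*265 = -530/3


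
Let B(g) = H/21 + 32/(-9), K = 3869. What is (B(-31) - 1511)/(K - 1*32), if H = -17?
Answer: -95468/241731 ≈ -0.39493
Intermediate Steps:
B(g) = -275/63 (B(g) = -17/21 + 32/(-9) = -17*1/21 + 32*(-⅑) = -17/21 - 32/9 = -275/63)
(B(-31) - 1511)/(K - 1*32) = (-275/63 - 1511)/(3869 - 1*32) = -95468/(63*(3869 - 32)) = -95468/63/3837 = -95468/63*1/3837 = -95468/241731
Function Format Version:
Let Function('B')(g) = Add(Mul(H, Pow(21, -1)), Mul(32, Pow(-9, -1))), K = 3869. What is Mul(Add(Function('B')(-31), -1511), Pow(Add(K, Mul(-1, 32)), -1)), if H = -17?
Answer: Rational(-95468, 241731) ≈ -0.39493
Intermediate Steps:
Function('B')(g) = Rational(-275, 63) (Function('B')(g) = Add(Mul(-17, Pow(21, -1)), Mul(32, Pow(-9, -1))) = Add(Mul(-17, Rational(1, 21)), Mul(32, Rational(-1, 9))) = Add(Rational(-17, 21), Rational(-32, 9)) = Rational(-275, 63))
Mul(Add(Function('B')(-31), -1511), Pow(Add(K, Mul(-1, 32)), -1)) = Mul(Add(Rational(-275, 63), -1511), Pow(Add(3869, Mul(-1, 32)), -1)) = Mul(Rational(-95468, 63), Pow(Add(3869, -32), -1)) = Mul(Rational(-95468, 63), Pow(3837, -1)) = Mul(Rational(-95468, 63), Rational(1, 3837)) = Rational(-95468, 241731)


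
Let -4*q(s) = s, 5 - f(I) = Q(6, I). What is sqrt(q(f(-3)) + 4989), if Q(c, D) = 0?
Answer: sqrt(19951)/2 ≈ 70.624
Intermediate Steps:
f(I) = 5 (f(I) = 5 - 1*0 = 5 + 0 = 5)
q(s) = -s/4
sqrt(q(f(-3)) + 4989) = sqrt(-1/4*5 + 4989) = sqrt(-5/4 + 4989) = sqrt(19951/4) = sqrt(19951)/2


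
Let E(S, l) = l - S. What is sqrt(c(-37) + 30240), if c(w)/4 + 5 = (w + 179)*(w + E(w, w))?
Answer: 2*sqrt(2301) ≈ 95.938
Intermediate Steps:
c(w) = -20 + 4*w*(179 + w) (c(w) = -20 + 4*((w + 179)*(w + (w - w))) = -20 + 4*((179 + w)*(w + 0)) = -20 + 4*((179 + w)*w) = -20 + 4*(w*(179 + w)) = -20 + 4*w*(179 + w))
sqrt(c(-37) + 30240) = sqrt((-20 + 4*(-37)**2 + 716*(-37)) + 30240) = sqrt((-20 + 4*1369 - 26492) + 30240) = sqrt((-20 + 5476 - 26492) + 30240) = sqrt(-21036 + 30240) = sqrt(9204) = 2*sqrt(2301)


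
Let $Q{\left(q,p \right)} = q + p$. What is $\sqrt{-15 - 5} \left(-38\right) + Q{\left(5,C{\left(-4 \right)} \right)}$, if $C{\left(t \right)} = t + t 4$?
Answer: $-15 - 76 i \sqrt{5} \approx -15.0 - 169.94 i$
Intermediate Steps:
$C{\left(t \right)} = 5 t$ ($C{\left(t \right)} = t + 4 t = 5 t$)
$Q{\left(q,p \right)} = p + q$
$\sqrt{-15 - 5} \left(-38\right) + Q{\left(5,C{\left(-4 \right)} \right)} = \sqrt{-15 - 5} \left(-38\right) + \left(5 \left(-4\right) + 5\right) = \sqrt{-20} \left(-38\right) + \left(-20 + 5\right) = 2 i \sqrt{5} \left(-38\right) - 15 = - 76 i \sqrt{5} - 15 = -15 - 76 i \sqrt{5}$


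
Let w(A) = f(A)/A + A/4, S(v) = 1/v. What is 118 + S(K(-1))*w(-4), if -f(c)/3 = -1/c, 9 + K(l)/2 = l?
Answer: 37773/320 ≈ 118.04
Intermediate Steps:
K(l) = -18 + 2*l
f(c) = 3/c (f(c) = -(-3)/c = 3/c)
w(A) = 3/A**2 + A/4 (w(A) = (3/A)/A + A/4 = 3/A**2 + A*(1/4) = 3/A**2 + A/4)
118 + S(K(-1))*w(-4) = 118 + (3/(-4)**2 + (1/4)*(-4))/(-18 + 2*(-1)) = 118 + (3*(1/16) - 1)/(-18 - 2) = 118 + (3/16 - 1)/(-20) = 118 - 1/20*(-13/16) = 118 + 13/320 = 37773/320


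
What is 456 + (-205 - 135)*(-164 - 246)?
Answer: 139856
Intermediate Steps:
456 + (-205 - 135)*(-164 - 246) = 456 - 340*(-410) = 456 + 139400 = 139856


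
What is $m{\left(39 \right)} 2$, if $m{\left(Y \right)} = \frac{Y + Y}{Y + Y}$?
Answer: $2$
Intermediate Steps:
$m{\left(Y \right)} = 1$ ($m{\left(Y \right)} = \frac{2 Y}{2 Y} = 2 Y \frac{1}{2 Y} = 1$)
$m{\left(39 \right)} 2 = 1 \cdot 2 = 2$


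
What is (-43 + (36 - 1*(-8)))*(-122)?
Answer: -122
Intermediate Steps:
(-43 + (36 - 1*(-8)))*(-122) = (-43 + (36 + 8))*(-122) = (-43 + 44)*(-122) = 1*(-122) = -122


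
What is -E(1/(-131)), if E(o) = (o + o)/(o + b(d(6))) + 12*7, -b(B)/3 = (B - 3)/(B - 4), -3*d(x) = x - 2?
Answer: -430532/5125 ≈ -84.006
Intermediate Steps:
d(x) = 2/3 - x/3 (d(x) = -(x - 2)/3 = -(-2 + x)/3 = 2/3 - x/3)
b(B) = -3*(-3 + B)/(-4 + B) (b(B) = -3*(B - 3)/(B - 4) = -3*(-3 + B)/(-4 + B))
E(o) = 84 + 2*o/(-39/16 + o) (E(o) = (o + o)/(o + 3*(3 - (2/3 - 1/3*6))/(-4 + (2/3 - 1/3*6))) + 12*7 = (2*o)/(o + 3*(3 - (2/3 - 2))/(-4 + (2/3 - 2))) + 84 = (2*o)/(o + 3*(3 - 1*(-4/3))/(-4 - 4/3)) + 84 = (2*o)/(o + 3*(3 + 4/3)/(-16/3)) + 84 = (2*o)/(o + 3*(-3/16)*(13/3)) + 84 = (2*o)/(o - 39/16) + 84 = (2*o)/(-39/16 + o) + 84 = 2*o/(-39/16 + o) + 84 = 84 + 2*o/(-39/16 + o))
-E(1/(-131)) = -4*(-819 + 344/(-131))/(-39 + 16/(-131)) = -4*(-819 + 344*(-1/131))/(-39 + 16*(-1/131)) = -4*(-819 - 344/131)/(-39 - 16/131) = -4*(-107633)/((-5125/131)*131) = -4*(-131)*(-107633)/(5125*131) = -1*430532/5125 = -430532/5125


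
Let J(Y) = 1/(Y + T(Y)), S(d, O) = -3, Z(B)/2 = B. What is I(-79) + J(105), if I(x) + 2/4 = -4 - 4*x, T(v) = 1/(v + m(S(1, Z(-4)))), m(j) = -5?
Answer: 6542323/21002 ≈ 311.51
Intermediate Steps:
Z(B) = 2*B
T(v) = 1/(-5 + v) (T(v) = 1/(v - 5) = 1/(-5 + v))
I(x) = -9/2 - 4*x (I(x) = -½ + (-4 - 4*x) = -9/2 - 4*x)
J(Y) = 1/(Y + 1/(-5 + Y))
I(-79) + J(105) = (-9/2 - 4*(-79)) + (-5 + 105)/(1 + 105*(-5 + 105)) = (-9/2 + 316) + 100/(1 + 105*100) = 623/2 + 100/(1 + 10500) = 623/2 + 100/10501 = 6542323/21002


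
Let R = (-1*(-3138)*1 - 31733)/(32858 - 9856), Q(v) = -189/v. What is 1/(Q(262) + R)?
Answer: -215233/422831 ≈ -0.50903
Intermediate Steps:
R = -4085/3286 (R = (3138*1 - 31733)/23002 = (3138 - 31733)*(1/23002) = -28595*1/23002 = -4085/3286 ≈ -1.2432)
1/(Q(262) + R) = 1/(-189/262 - 4085/3286) = 1/(-422831/215233) = -215233/422831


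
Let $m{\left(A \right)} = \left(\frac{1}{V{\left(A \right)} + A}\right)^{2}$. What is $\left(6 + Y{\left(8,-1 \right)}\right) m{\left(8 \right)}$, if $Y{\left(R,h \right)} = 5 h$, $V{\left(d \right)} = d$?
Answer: $\frac{1}{256} \approx 0.0039063$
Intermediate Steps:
$m{\left(A \right)} = \frac{1}{4 A^{2}}$ ($m{\left(A \right)} = \left(\frac{1}{A + A}\right)^{2} = \left(\frac{1}{2 A}\right)^{2} = \frac{1}{4 A^{2}}$)
$\left(6 + Y{\left(8,-1 \right)}\right) m{\left(8 \right)} = \left(6 + 5 \left(-1\right)\right) \frac{1}{4 \cdot 64} = \left(6 - 5\right) \frac{1}{4} \cdot \frac{1}{64} = 1 \cdot \frac{1}{256} = \frac{1}{256}$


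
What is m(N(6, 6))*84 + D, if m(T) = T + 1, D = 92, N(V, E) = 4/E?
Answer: 232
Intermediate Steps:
m(T) = 1 + T
m(N(6, 6))*84 + D = (1 + 4/6)*84 + 92 = (1 + 4*(⅙))*84 + 92 = (1 + ⅔)*84 + 92 = (5/3)*84 + 92 = 140 + 92 = 232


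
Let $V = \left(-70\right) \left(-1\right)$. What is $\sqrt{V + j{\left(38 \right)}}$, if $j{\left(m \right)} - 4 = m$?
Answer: $4 \sqrt{7} \approx 10.583$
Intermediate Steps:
$j{\left(m \right)} = 4 + m$
$V = 70$
$\sqrt{V + j{\left(38 \right)}} = \sqrt{70 + \left(4 + 38\right)} = \sqrt{70 + 42} = \sqrt{112} = 4 \sqrt{7}$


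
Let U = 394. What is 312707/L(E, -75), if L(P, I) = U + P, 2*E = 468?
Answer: 312707/628 ≈ 497.94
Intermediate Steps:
E = 234 (E = (½)*468 = 234)
L(P, I) = 394 + P
312707/L(E, -75) = 312707/(394 + 234) = 312707/628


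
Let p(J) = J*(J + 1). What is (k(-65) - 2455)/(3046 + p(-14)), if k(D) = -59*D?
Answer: 115/269 ≈ 0.42751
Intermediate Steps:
p(J) = J*(1 + J)
(k(-65) - 2455)/(3046 + p(-14)) = (-59*(-65) - 2455)/(3046 - 14*(1 - 14)) = (3835 - 2455)/(3046 - 14*(-13)) = 1380/(3046 + 182) = 1380/3228 = 1380*(1/3228) = 115/269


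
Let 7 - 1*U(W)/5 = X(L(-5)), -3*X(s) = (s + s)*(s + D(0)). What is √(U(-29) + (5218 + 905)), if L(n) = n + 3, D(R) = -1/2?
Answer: 2*√13893/3 ≈ 78.579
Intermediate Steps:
D(R) = -½ (D(R) = -1*½ = -½)
L(n) = 3 + n
X(s) = -2*s*(-½ + s)/3 (X(s) = -(s + s)*(s - ½)/3 = -2*s*(-½ + s)/3)
U(W) = 155/3 (U(W) = 35 - 5*(3 - 5)*(1 - 2*(3 - 5))/3 = 35 - 5*(-2)*(1 - 2*(-2))/3 = 35 - 5*(-2)*(1 + 4)/3 = 35 - 5*(-2)*5/3 = 35 - 5*(-10/3) = 35 + 50/3 = 155/3)
√(U(-29) + (5218 + 905)) = √(155/3 + (5218 + 905)) = √(155/3 + 6123) = √(18524/3) = 2*√13893/3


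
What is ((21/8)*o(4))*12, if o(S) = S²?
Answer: 504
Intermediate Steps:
((21/8)*o(4))*12 = ((21/8)*4²)*12 = ((21*(⅛))*16)*12 = ((21/8)*16)*12 = 42*12 = 504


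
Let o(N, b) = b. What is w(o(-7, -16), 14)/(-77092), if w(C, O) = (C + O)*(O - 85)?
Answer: -71/38546 ≈ -0.0018420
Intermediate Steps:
w(C, O) = (-85 + O)*(C + O) (w(C, O) = (C + O)*(-85 + O) = (-85 + O)*(C + O))
w(o(-7, -16), 14)/(-77092) = (14² - 85*(-16) - 85*14 - 16*14)/(-77092) = (196 + 1360 - 1190 - 224)*(-1/77092) = 142*(-1/77092) = -71/38546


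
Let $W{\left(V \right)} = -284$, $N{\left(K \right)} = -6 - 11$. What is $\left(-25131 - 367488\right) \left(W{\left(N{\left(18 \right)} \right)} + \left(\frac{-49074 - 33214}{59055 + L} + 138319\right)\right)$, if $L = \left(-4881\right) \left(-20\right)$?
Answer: $- \frac{2830331653127201}{52225} \approx -5.4195 \cdot 10^{10}$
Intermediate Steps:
$L = 97620$
$N{\left(K \right)} = -17$ ($N{\left(K \right)} = -6 - 11 = -17$)
$\left(-25131 - 367488\right) \left(W{\left(N{\left(18 \right)} \right)} + \left(\frac{-49074 - 33214}{59055 + L} + 138319\right)\right) = \left(-25131 - 367488\right) \left(-284 + \left(\frac{-49074 - 33214}{59055 + 97620} + 138319\right)\right) = - 392619 \left(-284 + \left(- \frac{82288}{156675} + 138319\right)\right) = - 392619 \left(-284 + \frac{21671047037}{156675}\right) = \left(-392619\right) \frac{21626551337}{156675} = - \frac{2830331653127201}{52225}$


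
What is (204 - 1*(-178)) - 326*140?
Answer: -45258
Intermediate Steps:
(204 - 1*(-178)) - 326*140 = (204 + 178) - 45640 = 382 - 45640 = -45258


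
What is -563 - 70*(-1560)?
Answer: 108637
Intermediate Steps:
-563 - 70*(-1560) = -563 + 109200 = 108637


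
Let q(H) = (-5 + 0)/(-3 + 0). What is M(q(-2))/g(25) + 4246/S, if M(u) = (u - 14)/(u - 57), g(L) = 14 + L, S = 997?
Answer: 27525493/6454578 ≈ 4.2645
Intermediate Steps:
q(H) = 5/3 (q(H) = -5/(-3) = -5*(-⅓) = 5/3)
M(u) = (-14 + u)/(-57 + u)
M(q(-2))/g(25) + 4246/S = ((-14 + 5/3)/(-57 + 5/3))/(14 + 25) + 4246/997 = (-37/3/(-166/3))/39 + 4246*(1/997) = -3/166*(-37/3)*(1/39) + 4246/997 = (37/166)*(1/39) + 4246/997 = 37/6474 + 4246/997 = 27525493/6454578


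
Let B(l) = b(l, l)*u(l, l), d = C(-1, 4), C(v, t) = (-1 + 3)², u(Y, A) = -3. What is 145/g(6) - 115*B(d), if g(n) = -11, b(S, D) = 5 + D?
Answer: 34010/11 ≈ 3091.8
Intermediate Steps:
C(v, t) = 4 (C(v, t) = 2² = 4)
d = 4
B(l) = -15 - 3*l (B(l) = (5 + l)*(-3) = -15 - 3*l)
145/g(6) - 115*B(d) = 145/(-11) - 115*(-15 - 3*4) = 145*(-1/11) - 115*(-15 - 12) = -145/11 - 115*(-27) = -145/11 + 3105 = 34010/11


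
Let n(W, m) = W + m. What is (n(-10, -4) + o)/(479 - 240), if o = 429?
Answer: 415/239 ≈ 1.7364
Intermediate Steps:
(n(-10, -4) + o)/(479 - 240) = ((-10 - 4) + 429)/(479 - 240) = (-14 + 429)/239 = 415*(1/239) = 415/239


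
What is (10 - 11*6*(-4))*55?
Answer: 15070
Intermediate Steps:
(10 - 11*6*(-4))*55 = (10 - 66*(-4))*55 = (10 + 264)*55 = 274*55 = 15070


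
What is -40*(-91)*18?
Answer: 65520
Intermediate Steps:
-40*(-91)*18 = 3640*18 = 65520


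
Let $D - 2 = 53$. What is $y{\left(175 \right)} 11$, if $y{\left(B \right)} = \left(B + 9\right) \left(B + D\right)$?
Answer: $465520$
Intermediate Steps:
$D = 55$ ($D = 2 + 53 = 55$)
$y{\left(B \right)} = \left(9 + B\right) \left(55 + B\right)$ ($y{\left(B \right)} = \left(B + 9\right) \left(B + 55\right) = \left(9 + B\right) \left(55 + B\right)$)
$y{\left(175 \right)} 11 = \left(495 + 175^{2} + 64 \cdot 175\right) 11 = \left(495 + 30625 + 11200\right) 11 = 42320 \cdot 11 = 465520$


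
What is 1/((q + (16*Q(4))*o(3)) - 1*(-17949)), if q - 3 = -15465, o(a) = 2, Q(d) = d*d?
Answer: 1/2999 ≈ 0.00033344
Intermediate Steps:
Q(d) = d**2
q = -15462 (q = 3 - 15465 = -15462)
1/((q + (16*Q(4))*o(3)) - 1*(-17949)) = 1/((-15462 + (16*4**2)*2) - 1*(-17949)) = 1/((-15462 + (16*16)*2) + 17949) = 1/((-15462 + 256*2) + 17949) = 1/((-15462 + 512) + 17949) = 1/(-14950 + 17949) = 1/2999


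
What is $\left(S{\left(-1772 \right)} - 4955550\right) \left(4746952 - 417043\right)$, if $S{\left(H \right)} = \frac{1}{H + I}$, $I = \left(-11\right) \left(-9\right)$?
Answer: $- \frac{35897695756031259}{1673} \approx -2.1457 \cdot 10^{13}$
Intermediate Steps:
$I = 99$
$S{\left(H \right)} = \frac{1}{99 + H}$ ($S{\left(H \right)} = \frac{1}{H + 99} = \frac{1}{99 + H}$)
$\left(S{\left(-1772 \right)} - 4955550\right) \left(4746952 - 417043\right) = \left(\frac{1}{99 - 1772} - 4955550\right) \left(4746952 - 417043\right) = \left(\frac{1}{-1673} - 4955550\right) 4329909 = \left(- \frac{1}{1673} - 4955550\right) 4329909 = \left(- \frac{8290635151}{1673}\right) 4329909 = - \frac{35897695756031259}{1673}$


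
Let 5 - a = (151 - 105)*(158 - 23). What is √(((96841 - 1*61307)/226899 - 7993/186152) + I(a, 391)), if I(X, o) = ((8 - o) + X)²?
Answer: √2150825903444041690943235814/7039617108 ≈ 6588.0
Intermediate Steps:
a = -6205 (a = 5 - (151 - 105)*(158 - 23) = 5 - 46*135 = 5 - 1*6210 = 5 - 6210 = -6205)
I(X, o) = (8 + X - o)²
√(((96841 - 1*61307)/226899 - 7993/186152) + I(a, 391)) = √(((96841 - 1*61307)/226899 - 7993/186152) + (8 - 6205 - 1*391)²) = √(((96841 - 61307)*(1/226899) - 7993*1/186152) + (8 - 6205 - 391)²) = √((35534*(1/226899) - 7993/186152) + (-6588)²) = √((35534/226899 - 7993/186152) + 43401744) = √(4801121461/42237702648 + 43401744) = √(1833189962277739573/42237702648) = √2150825903444041690943235814/7039617108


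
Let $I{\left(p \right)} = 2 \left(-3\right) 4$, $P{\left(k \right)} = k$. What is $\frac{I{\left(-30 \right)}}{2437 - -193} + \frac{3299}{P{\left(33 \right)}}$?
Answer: $\frac{4337789}{43395} \approx 99.961$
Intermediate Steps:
$I{\left(p \right)} = -24$ ($I{\left(p \right)} = \left(-6\right) 4 = -24$)
$\frac{I{\left(-30 \right)}}{2437 - -193} + \frac{3299}{P{\left(33 \right)}} = - \frac{24}{2437 - -193} + \frac{3299}{33} = - \frac{24}{2437 + 193} + 3299 \cdot \frac{1}{33} = - \frac{24}{2630} + \frac{3299}{33} = \left(-24\right) \frac{1}{2630} + \frac{3299}{33} = - \frac{12}{1315} + \frac{3299}{33} = \frac{4337789}{43395}$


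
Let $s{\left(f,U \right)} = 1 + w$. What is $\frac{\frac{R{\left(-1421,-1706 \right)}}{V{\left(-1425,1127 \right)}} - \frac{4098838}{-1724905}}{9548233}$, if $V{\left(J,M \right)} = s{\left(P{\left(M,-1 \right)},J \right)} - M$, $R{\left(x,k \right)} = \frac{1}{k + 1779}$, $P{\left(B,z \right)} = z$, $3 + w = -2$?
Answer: $\frac{26031587453}{104599667047035615} \approx 2.4887 \cdot 10^{-7}$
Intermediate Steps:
$w = -5$ ($w = -3 - 2 = -5$)
$s{\left(f,U \right)} = -4$ ($s{\left(f,U \right)} = 1 - 5 = -4$)
$R{\left(x,k \right)} = \frac{1}{1779 + k}$
$V{\left(J,M \right)} = -4 - M$
$\frac{\frac{R{\left(-1421,-1706 \right)}}{V{\left(-1425,1127 \right)}} - \frac{4098838}{-1724905}}{9548233} = \frac{\frac{1}{\left(1779 - 1706\right) \left(-4 - 1127\right)} - \frac{4098838}{-1724905}}{9548233} = \left(\frac{1}{73 \left(-4 - 1127\right)} - - \frac{4098838}{1724905}\right) \frac{1}{9548233} = \left(\frac{1}{73 \left(-1131\right)} + \frac{4098838}{1724905}\right) \frac{1}{9548233} = \left(\frac{1}{73} \left(- \frac{1}{1131}\right) + \frac{4098838}{1724905}\right) \frac{1}{9548233} = \left(- \frac{1}{82563} + \frac{4098838}{1724905}\right) \frac{1}{9548233} = \frac{26031587453}{10954871655} \cdot \frac{1}{9548233} = \frac{26031587453}{104599667047035615}$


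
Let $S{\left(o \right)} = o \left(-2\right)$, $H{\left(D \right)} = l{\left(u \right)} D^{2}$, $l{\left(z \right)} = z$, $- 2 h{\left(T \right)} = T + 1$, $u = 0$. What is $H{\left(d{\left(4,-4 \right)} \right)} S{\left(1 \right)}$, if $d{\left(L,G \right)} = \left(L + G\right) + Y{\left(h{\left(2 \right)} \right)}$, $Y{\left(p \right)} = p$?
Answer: $0$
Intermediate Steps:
$h{\left(T \right)} = - \frac{1}{2} - \frac{T}{2}$ ($h{\left(T \right)} = - \frac{T + 1}{2} = - \frac{1 + T}{2} = - \frac{1}{2} - \frac{T}{2}$)
$d{\left(L,G \right)} = - \frac{3}{2} + G + L$ ($d{\left(L,G \right)} = \left(L + G\right) - \frac{3}{2} = \left(G + L\right) - \frac{3}{2} = - \frac{3}{2} + G + L$)
$H{\left(D \right)} = 0$ ($H{\left(D \right)} = 0 D^{2} = 0$)
$S{\left(o \right)} = - 2 o$
$H{\left(d{\left(4,-4 \right)} \right)} S{\left(1 \right)} = 0 \left(\left(-2\right) 1\right) = 0 \left(-2\right) = 0$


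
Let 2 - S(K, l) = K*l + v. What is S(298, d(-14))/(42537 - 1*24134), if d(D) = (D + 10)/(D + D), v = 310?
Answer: -2454/128821 ≈ -0.019050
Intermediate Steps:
d(D) = (10 + D)/(2*D) (d(D) = (10 + D)/((2*D)) = (10 + D)*(1/(2*D)) = (10 + D)/(2*D))
S(K, l) = -308 - K*l (S(K, l) = 2 - (K*l + 310) = 2 - (310 + K*l) = 2 + (-310 - K*l) = -308 - K*l)
S(298, d(-14))/(42537 - 1*24134) = (-308 - 1*298*(½)*(10 - 14)/(-14))/(42537 - 1*24134) = (-308 - 1*298*(½)*(-1/14)*(-4))/(42537 - 24134) = (-308 - 1*298*⅐)/18403 = (-308 - 298/7)*(1/18403) = -2454/7*1/18403 = -2454/128821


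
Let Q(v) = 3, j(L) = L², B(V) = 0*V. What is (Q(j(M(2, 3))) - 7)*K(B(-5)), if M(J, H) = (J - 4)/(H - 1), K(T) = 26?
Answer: -104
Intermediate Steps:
B(V) = 0
M(J, H) = (-4 + J)/(-1 + H)
(Q(j(M(2, 3))) - 7)*K(B(-5)) = (3 - 7)*26 = -4*26 = -104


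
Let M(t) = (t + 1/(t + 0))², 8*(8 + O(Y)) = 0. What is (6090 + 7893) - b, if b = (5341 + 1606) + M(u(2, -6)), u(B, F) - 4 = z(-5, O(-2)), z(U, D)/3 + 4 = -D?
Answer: 1735167/256 ≈ 6778.0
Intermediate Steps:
O(Y) = -8 (O(Y) = -8 + (⅛)*0 = -8 + 0 = -8)
z(U, D) = -12 - 3*D (z(U, D) = -12 + 3*(-D) = -12 - 3*D)
u(B, F) = 16 (u(B, F) = 4 + (-12 - 3*(-8)) = 4 + (-12 + 24) = 4 + 12 = 16)
M(t) = (t + 1/t)²
b = 1844481/256 (b = (5341 + 1606) + (1 + 16²)²/16² = 6947 + (1 + 256)²/256 = 6947 + (1/256)*257² = 6947 + (1/256)*66049 = 6947 + 66049/256 = 1844481/256 ≈ 7205.0)
(6090 + 7893) - b = (6090 + 7893) - 1*1844481/256 = 13983 - 1844481/256 = 1735167/256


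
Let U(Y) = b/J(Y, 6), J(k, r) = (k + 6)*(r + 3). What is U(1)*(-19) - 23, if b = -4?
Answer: -1373/63 ≈ -21.794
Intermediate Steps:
J(k, r) = (3 + r)*(6 + k) (J(k, r) = (6 + k)*(3 + r) = (3 + r)*(6 + k))
U(Y) = -4/(54 + 9*Y) (U(Y) = -4/(18 + 3*Y + 6*6 + Y*6) = -4/(18 + 3*Y + 36 + 6*Y) = -4/(54 + 9*Y))
U(1)*(-19) - 23 = -4/(54 + 9*1)*(-19) - 23 = -4/(54 + 9)*(-19) - 23 = -4/63*(-19) - 23 = 76/63 - 23 = -1373/63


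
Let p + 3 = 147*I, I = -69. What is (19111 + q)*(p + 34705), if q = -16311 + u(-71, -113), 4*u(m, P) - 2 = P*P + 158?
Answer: 592584111/4 ≈ 1.4815e+8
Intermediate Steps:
u(m, P) = 40 + P**2/4 (u(m, P) = 1/2 + (P*P + 158)/4 = 1/2 + (P**2 + 158)/4 = 1/2 + (158 + P**2)/4 = 1/2 + (79/2 + P**2/4) = 40 + P**2/4)
q = -52315/4 (q = -16311 + (40 + (1/4)*(-113)**2) = -16311 + (40 + (1/4)*12769) = -16311 + (40 + 12769/4) = -16311 + 12929/4 = -52315/4 ≈ -13079.)
p = -10146 (p = -3 + 147*(-69) = -3 - 10143 = -10146)
(19111 + q)*(p + 34705) = (19111 - 52315/4)*(-10146 + 34705) = (24129/4)*24559 = 592584111/4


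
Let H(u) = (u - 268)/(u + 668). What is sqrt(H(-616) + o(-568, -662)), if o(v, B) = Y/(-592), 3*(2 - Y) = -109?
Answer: I*sqrt(3364077)/444 ≈ 4.131*I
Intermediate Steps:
Y = 115/3 (Y = 2 - 1/3*(-109) = 2 + 109/3 = 115/3 ≈ 38.333)
H(u) = (-268 + u)/(668 + u)
o(v, B) = -115/1776 (o(v, B) = (115/3)/(-592) = (115/3)*(-1/592) = -115/1776)
sqrt(H(-616) + o(-568, -662)) = sqrt((-268 - 616)/(668 - 616) - 115/1776) = sqrt(-884/52 - 115/1776) = sqrt((1/52)*(-884) - 115/1776) = sqrt(-17 - 115/1776) = sqrt(-30307/1776) = I*sqrt(3364077)/444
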